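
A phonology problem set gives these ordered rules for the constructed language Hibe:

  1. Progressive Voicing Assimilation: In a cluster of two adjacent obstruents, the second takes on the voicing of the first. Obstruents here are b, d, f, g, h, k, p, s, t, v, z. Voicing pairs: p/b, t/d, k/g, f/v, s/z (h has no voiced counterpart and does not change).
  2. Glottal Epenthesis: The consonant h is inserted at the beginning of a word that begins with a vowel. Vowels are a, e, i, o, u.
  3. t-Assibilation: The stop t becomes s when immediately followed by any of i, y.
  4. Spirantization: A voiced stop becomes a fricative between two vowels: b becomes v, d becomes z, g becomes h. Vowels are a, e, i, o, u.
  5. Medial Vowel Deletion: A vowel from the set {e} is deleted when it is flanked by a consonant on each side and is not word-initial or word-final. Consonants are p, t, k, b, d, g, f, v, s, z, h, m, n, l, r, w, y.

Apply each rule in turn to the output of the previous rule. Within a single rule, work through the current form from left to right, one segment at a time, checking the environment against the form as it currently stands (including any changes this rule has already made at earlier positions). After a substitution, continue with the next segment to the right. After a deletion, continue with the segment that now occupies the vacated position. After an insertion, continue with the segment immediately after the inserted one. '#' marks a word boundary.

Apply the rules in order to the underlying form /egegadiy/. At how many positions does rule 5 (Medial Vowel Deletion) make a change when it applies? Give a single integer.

1 Progressive Voicing Assimilation: no change — [egegadiy]
2 Glottal Epenthesis: [egegadiy] → [hegegadiy]
3 t-Assibilation: no change — [hegegadiy]
4 Spirantization: [hegegadiy] → [hehehaziy]
5 Medial Vowel Deletion: [hehehaziy] → [hhhaziy]
Rule 5 changed 2 position(s).

2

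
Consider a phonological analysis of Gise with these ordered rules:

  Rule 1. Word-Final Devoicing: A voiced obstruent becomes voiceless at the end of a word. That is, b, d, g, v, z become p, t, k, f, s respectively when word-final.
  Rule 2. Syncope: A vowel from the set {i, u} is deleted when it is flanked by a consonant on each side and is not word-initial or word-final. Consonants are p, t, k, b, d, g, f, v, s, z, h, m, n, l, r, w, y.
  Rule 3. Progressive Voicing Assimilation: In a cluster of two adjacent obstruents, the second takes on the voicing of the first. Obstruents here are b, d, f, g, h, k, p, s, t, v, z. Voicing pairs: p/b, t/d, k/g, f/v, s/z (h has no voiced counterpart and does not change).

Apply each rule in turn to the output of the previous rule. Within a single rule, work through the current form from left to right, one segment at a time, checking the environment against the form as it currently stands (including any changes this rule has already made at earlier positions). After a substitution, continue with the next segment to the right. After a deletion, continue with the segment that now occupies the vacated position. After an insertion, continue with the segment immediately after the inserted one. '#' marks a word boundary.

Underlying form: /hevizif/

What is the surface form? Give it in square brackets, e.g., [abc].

Rule 1 Word-Final Devoicing: no change — [hevizif]
Rule 2 Syncope: [hevizif] → [hevzf]
Rule 3 Progressive Voicing Assimilation: [hevzf] → [hevzv]

[hevzv]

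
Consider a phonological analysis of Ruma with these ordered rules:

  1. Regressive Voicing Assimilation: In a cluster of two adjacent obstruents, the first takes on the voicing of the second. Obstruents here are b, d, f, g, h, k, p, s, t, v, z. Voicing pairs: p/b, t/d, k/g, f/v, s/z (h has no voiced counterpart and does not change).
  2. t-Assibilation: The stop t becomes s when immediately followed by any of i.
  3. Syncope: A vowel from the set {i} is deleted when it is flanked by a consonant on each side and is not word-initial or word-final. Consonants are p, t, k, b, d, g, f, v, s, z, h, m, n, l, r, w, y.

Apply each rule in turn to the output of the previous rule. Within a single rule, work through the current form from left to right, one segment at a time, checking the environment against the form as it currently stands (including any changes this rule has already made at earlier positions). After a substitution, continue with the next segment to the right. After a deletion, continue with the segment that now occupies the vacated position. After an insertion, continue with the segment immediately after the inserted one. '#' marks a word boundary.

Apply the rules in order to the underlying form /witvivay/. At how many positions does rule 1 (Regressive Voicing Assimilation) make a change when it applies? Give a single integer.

1

1 Regressive Voicing Assimilation: [witvivay] → [widvivay]
2 t-Assibilation: no change — [widvivay]
3 Syncope: [widvivay] → [wdvvay]
Rule 1 changed 1 position(s).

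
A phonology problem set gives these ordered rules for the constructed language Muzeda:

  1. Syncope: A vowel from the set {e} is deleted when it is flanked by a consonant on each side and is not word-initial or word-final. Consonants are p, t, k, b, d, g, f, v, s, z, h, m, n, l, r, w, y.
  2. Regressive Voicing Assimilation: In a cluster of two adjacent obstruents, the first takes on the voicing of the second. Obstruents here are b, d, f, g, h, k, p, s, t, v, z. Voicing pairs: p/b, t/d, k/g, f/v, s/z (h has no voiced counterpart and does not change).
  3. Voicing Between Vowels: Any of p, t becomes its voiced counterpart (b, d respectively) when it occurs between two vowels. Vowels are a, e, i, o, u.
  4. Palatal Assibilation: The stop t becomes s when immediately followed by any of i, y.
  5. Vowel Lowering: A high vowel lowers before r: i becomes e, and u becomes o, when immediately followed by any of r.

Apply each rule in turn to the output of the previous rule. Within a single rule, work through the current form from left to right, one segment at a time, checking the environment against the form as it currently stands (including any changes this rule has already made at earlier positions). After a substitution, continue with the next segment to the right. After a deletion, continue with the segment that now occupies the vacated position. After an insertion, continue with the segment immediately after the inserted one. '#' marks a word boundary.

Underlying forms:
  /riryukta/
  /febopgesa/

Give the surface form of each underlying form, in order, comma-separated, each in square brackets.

[reryukta], [vbobksa]

/riryukta/:
  1 Syncope: no change — [riryukta]
  2 Regressive Voicing Assimilation: no change — [riryukta]
  3 Voicing Between Vowels: no change — [riryukta]
  4 Palatal Assibilation: no change — [riryukta]
  5 Vowel Lowering: [riryukta] → [reryukta]
/febopgesa/:
  1 Syncope: [febopgesa] → [fbopgsa]
  2 Regressive Voicing Assimilation: [fbopgsa] → [vbobksa]
  3 Voicing Between Vowels: no change — [vbobksa]
  4 Palatal Assibilation: no change — [vbobksa]
  5 Vowel Lowering: no change — [vbobksa]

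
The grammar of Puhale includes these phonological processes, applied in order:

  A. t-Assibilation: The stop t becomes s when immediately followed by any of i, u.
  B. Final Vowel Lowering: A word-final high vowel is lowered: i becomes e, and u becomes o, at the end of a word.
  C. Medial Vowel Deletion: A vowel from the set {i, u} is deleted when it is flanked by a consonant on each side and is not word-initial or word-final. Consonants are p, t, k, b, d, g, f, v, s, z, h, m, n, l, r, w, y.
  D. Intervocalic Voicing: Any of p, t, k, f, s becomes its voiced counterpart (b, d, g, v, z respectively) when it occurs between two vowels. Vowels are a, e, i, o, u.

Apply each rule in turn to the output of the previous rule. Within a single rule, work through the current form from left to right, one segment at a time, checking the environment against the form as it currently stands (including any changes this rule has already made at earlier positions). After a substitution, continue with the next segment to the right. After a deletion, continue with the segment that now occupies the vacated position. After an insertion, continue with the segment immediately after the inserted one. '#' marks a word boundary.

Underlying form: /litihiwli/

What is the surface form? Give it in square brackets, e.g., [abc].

A t-Assibilation: [litihiwli] → [lisihiwli]
B Final Vowel Lowering: [lisihiwli] → [lisihiwle]
C Medial Vowel Deletion: [lisihiwle] → [lshwle]
D Intervocalic Voicing: no change — [lshwle]

[lshwle]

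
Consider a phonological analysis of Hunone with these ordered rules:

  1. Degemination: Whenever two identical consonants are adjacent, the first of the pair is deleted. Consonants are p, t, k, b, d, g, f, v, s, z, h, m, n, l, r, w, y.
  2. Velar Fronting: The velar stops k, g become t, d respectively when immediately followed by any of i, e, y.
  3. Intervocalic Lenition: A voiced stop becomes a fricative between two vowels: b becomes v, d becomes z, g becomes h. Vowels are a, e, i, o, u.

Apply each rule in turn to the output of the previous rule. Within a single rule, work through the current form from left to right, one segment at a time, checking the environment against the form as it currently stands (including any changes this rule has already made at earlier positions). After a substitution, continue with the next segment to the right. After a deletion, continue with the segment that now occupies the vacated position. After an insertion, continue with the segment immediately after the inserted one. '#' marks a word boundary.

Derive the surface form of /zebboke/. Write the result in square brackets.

1 Degemination: [zebboke] → [zeboke]
2 Velar Fronting: [zeboke] → [zebote]
3 Intervocalic Lenition: [zebote] → [zevote]

[zevote]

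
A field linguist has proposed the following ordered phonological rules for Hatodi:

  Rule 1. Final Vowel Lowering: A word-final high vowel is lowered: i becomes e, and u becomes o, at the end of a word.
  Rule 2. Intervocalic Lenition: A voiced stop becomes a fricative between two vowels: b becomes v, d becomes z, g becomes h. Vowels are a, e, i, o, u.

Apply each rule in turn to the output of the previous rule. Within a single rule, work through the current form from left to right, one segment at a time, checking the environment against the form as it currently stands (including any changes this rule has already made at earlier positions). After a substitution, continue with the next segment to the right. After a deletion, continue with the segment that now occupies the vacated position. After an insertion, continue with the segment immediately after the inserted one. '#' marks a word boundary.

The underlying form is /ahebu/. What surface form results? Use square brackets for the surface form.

Rule 1 Final Vowel Lowering: [ahebu] → [ahebo]
Rule 2 Intervocalic Lenition: [ahebo] → [ahevo]

[ahevo]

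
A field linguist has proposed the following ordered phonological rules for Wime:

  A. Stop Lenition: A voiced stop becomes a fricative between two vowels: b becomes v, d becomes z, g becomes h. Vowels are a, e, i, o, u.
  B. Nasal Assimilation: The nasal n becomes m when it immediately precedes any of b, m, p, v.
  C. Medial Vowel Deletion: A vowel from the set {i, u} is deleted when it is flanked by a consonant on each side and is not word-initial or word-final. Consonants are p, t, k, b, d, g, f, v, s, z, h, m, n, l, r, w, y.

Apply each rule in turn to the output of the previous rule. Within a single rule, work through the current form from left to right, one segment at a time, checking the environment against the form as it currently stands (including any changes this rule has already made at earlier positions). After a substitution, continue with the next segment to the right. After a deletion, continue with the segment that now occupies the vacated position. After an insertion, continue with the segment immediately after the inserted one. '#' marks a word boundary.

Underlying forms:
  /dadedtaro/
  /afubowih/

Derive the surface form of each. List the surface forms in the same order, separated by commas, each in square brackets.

[dazedtaro], [afvowh]

/dadedtaro/:
  A Stop Lenition: [dadedtaro] → [dazedtaro]
  B Nasal Assimilation: no change — [dazedtaro]
  C Medial Vowel Deletion: no change — [dazedtaro]
/afubowih/:
  A Stop Lenition: [afubowih] → [afuvowih]
  B Nasal Assimilation: no change — [afuvowih]
  C Medial Vowel Deletion: [afuvowih] → [afvowh]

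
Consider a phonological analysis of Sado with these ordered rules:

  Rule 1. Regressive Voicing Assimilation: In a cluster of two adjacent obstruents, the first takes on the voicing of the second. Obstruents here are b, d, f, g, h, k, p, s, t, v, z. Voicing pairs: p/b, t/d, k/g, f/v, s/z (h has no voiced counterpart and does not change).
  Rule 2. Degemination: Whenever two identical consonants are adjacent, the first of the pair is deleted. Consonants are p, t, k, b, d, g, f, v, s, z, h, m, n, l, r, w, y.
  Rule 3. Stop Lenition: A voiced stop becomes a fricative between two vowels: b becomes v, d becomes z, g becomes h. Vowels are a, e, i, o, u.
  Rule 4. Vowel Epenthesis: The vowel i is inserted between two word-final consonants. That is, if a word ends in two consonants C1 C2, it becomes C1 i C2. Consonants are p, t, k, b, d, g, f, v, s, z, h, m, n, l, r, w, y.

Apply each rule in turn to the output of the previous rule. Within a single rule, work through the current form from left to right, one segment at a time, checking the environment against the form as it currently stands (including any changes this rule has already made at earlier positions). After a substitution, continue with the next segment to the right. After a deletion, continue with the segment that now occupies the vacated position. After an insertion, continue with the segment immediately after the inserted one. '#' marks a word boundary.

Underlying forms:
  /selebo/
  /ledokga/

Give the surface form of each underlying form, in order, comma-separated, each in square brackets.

/selebo/:
  Rule 1 Regressive Voicing Assimilation: no change — [selebo]
  Rule 2 Degemination: no change — [selebo]
  Rule 3 Stop Lenition: [selebo] → [selevo]
  Rule 4 Vowel Epenthesis: no change — [selevo]
/ledokga/:
  Rule 1 Regressive Voicing Assimilation: [ledokga] → [ledogga]
  Rule 2 Degemination: [ledogga] → [ledoga]
  Rule 3 Stop Lenition: [ledoga] → [lezoha]
  Rule 4 Vowel Epenthesis: no change — [lezoha]

[selevo], [lezoha]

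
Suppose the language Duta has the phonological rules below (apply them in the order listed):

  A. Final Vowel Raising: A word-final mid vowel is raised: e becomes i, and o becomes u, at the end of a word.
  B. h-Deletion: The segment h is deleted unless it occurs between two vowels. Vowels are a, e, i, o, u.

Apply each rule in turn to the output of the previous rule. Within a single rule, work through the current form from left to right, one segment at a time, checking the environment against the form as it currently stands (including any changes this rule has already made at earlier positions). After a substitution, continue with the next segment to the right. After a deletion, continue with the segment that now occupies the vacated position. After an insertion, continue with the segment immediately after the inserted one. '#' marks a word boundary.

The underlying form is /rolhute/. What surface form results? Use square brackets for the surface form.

A Final Vowel Raising: [rolhute] → [rolhuti]
B h-Deletion: [rolhuti] → [roluti]

[roluti]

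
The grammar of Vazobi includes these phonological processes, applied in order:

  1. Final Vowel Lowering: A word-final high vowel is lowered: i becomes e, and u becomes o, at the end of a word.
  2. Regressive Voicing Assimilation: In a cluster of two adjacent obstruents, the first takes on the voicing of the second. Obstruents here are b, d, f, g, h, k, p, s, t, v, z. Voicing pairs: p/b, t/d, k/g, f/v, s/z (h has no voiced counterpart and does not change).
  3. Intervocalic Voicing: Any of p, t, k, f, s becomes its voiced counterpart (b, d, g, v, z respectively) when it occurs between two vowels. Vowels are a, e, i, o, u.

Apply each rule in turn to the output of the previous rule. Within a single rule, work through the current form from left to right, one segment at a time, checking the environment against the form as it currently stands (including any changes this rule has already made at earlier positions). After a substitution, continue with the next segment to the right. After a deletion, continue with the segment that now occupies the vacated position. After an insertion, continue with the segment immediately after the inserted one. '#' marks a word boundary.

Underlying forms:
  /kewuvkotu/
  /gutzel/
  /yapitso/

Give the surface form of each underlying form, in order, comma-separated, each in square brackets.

/kewuvkotu/:
  1 Final Vowel Lowering: [kewuvkotu] → [kewuvkoto]
  2 Regressive Voicing Assimilation: [kewuvkoto] → [kewufkoto]
  3 Intervocalic Voicing: [kewufkoto] → [kewufkodo]
/gutzel/:
  1 Final Vowel Lowering: no change — [gutzel]
  2 Regressive Voicing Assimilation: [gutzel] → [gudzel]
  3 Intervocalic Voicing: no change — [gudzel]
/yapitso/:
  1 Final Vowel Lowering: no change — [yapitso]
  2 Regressive Voicing Assimilation: no change — [yapitso]
  3 Intervocalic Voicing: [yapitso] → [yabitso]

[kewufkodo], [gudzel], [yabitso]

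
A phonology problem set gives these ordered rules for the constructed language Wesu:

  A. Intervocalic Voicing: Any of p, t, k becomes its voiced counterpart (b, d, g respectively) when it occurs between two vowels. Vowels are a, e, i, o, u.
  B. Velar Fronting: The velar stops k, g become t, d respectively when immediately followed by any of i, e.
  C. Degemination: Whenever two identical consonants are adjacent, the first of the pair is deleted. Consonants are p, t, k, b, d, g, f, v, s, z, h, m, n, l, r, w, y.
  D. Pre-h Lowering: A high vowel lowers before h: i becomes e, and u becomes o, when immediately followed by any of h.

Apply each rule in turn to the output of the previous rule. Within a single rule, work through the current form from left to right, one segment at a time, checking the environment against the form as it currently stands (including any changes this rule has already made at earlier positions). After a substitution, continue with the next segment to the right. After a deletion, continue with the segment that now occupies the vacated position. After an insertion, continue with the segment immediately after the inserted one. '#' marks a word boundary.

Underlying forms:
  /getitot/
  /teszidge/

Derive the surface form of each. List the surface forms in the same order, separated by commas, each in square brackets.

/getitot/:
  A Intervocalic Voicing: [getitot] → [gedidot]
  B Velar Fronting: [gedidot] → [dedidot]
  C Degemination: no change — [dedidot]
  D Pre-h Lowering: no change — [dedidot]
/teszidge/:
  A Intervocalic Voicing: no change — [teszidge]
  B Velar Fronting: [teszidge] → [teszidde]
  C Degemination: [teszidde] → [teszide]
  D Pre-h Lowering: no change — [teszide]

[dedidot], [teszide]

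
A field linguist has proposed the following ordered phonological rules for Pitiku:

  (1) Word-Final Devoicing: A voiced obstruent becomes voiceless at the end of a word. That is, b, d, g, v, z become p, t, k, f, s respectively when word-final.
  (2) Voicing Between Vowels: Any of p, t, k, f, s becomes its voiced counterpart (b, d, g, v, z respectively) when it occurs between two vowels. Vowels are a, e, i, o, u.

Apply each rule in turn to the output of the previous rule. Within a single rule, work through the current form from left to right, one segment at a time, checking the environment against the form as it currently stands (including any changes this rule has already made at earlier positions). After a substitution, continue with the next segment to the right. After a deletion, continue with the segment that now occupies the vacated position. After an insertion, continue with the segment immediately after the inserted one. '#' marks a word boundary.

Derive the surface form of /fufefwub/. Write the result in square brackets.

[fuvefwup]

(1) Word-Final Devoicing: [fufefwub] → [fufefwup]
(2) Voicing Between Vowels: [fufefwup] → [fuvefwup]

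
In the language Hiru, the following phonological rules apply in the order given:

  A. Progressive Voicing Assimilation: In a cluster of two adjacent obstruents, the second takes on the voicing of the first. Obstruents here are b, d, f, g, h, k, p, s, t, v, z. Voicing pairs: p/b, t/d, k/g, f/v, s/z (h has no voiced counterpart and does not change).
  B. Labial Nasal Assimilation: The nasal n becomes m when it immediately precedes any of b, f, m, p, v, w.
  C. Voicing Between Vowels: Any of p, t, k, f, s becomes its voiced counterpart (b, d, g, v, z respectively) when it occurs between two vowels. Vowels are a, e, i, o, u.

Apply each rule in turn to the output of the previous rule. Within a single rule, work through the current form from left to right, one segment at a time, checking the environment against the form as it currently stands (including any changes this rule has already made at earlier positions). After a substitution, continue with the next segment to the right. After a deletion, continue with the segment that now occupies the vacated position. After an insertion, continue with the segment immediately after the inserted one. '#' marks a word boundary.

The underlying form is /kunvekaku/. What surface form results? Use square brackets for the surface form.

[kumvegagu]

A Progressive Voicing Assimilation: no change — [kunvekaku]
B Labial Nasal Assimilation: [kunvekaku] → [kumvekaku]
C Voicing Between Vowels: [kumvekaku] → [kumvegagu]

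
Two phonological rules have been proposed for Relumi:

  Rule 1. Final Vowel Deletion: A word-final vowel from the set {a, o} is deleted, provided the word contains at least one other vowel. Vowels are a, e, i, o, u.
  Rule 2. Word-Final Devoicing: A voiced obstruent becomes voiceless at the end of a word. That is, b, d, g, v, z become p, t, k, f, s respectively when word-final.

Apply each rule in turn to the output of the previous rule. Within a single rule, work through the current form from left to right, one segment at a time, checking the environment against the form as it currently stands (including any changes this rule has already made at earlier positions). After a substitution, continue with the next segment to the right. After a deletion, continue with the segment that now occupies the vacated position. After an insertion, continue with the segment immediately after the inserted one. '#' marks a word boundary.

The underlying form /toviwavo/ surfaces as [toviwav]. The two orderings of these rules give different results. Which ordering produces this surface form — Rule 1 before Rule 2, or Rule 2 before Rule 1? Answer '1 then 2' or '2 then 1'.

2 then 1

Order 1 then 2:
  1 Final Vowel Deletion: [toviwavo] → [toviwav]
  2 Word-Final Devoicing: [toviwav] → [toviwaf]
  result: [toviwaf]
Order 2 then 1:
  2 Word-Final Devoicing: no change — [toviwavo]
  1 Final Vowel Deletion: [toviwavo] → [toviwav]
  result: [toviwav]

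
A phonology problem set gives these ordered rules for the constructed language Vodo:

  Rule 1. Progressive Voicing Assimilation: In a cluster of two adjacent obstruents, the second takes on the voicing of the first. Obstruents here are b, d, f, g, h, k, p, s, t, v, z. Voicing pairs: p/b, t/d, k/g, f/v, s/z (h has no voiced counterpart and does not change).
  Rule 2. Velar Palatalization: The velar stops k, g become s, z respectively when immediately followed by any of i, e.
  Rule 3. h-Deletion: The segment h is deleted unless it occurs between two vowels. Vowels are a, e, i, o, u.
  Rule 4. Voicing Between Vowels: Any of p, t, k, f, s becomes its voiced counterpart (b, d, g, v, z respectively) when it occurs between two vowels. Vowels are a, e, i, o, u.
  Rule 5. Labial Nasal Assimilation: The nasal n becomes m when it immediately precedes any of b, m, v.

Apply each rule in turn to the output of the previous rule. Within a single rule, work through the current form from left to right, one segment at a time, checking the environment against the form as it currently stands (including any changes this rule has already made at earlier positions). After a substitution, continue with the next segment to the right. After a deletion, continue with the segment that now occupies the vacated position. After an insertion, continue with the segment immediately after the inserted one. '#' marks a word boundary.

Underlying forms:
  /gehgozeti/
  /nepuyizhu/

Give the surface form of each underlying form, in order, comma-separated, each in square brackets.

[zegozedi], [nebuyizu]

/gehgozeti/:
  Rule 1 Progressive Voicing Assimilation: [gehgozeti] → [gehkozeti]
  Rule 2 Velar Palatalization: [gehkozeti] → [zehkozeti]
  Rule 3 h-Deletion: [zehkozeti] → [zekozeti]
  Rule 4 Voicing Between Vowels: [zekozeti] → [zegozedi]
  Rule 5 Labial Nasal Assimilation: no change — [zegozedi]
/nepuyizhu/:
  Rule 1 Progressive Voicing Assimilation: no change — [nepuyizhu]
  Rule 2 Velar Palatalization: no change — [nepuyizhu]
  Rule 3 h-Deletion: [nepuyizhu] → [nepuyizu]
  Rule 4 Voicing Between Vowels: [nepuyizu] → [nebuyizu]
  Rule 5 Labial Nasal Assimilation: no change — [nebuyizu]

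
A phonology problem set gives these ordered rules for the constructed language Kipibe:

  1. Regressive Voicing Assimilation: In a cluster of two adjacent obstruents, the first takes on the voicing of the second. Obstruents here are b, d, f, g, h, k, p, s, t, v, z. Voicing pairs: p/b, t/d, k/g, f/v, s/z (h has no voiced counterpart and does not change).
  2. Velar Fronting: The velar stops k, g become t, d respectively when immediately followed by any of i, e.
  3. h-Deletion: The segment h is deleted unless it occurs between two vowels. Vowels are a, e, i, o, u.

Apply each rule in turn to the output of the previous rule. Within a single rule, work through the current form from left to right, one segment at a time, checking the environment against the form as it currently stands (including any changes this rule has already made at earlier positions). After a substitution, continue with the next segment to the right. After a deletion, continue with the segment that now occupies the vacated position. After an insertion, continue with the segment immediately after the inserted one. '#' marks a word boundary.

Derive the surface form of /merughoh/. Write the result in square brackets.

[meruko]

1 Regressive Voicing Assimilation: [merughoh] → [merukhoh]
2 Velar Fronting: no change — [merukhoh]
3 h-Deletion: [merukhoh] → [meruko]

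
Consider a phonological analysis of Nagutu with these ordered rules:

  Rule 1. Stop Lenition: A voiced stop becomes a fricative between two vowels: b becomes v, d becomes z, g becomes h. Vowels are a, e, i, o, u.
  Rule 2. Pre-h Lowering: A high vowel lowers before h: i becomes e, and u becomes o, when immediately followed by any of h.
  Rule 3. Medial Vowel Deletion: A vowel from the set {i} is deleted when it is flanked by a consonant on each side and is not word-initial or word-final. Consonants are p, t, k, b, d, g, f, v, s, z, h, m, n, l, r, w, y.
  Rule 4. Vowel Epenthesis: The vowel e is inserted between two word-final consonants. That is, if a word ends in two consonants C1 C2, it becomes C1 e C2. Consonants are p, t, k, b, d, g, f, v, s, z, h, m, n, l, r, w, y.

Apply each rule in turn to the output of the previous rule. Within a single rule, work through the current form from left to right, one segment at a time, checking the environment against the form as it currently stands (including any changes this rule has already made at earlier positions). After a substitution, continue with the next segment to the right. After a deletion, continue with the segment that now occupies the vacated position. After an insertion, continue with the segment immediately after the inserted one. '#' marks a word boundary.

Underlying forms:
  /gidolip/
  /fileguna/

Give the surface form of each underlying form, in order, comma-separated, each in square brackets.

/gidolip/:
  Rule 1 Stop Lenition: [gidolip] → [gizolip]
  Rule 2 Pre-h Lowering: no change — [gizolip]
  Rule 3 Medial Vowel Deletion: [gizolip] → [gzolp]
  Rule 4 Vowel Epenthesis: [gzolp] → [gzolep]
/fileguna/:
  Rule 1 Stop Lenition: [fileguna] → [filehuna]
  Rule 2 Pre-h Lowering: no change — [filehuna]
  Rule 3 Medial Vowel Deletion: [filehuna] → [flehuna]
  Rule 4 Vowel Epenthesis: no change — [flehuna]

[gzolep], [flehuna]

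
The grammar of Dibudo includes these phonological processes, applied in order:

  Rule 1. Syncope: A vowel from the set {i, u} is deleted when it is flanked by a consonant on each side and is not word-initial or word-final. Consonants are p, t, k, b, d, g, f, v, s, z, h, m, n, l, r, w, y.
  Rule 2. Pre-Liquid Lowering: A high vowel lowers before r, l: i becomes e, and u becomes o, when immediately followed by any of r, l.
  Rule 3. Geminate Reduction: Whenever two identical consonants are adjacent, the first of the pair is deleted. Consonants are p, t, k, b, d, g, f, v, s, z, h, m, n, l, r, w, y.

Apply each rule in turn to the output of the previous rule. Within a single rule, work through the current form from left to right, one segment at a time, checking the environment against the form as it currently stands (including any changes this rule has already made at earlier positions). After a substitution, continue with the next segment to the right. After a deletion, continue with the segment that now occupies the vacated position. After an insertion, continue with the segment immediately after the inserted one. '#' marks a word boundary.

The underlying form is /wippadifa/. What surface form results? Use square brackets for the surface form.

Rule 1 Syncope: [wippadifa] → [wppadfa]
Rule 2 Pre-Liquid Lowering: no change — [wppadfa]
Rule 3 Geminate Reduction: [wppadfa] → [wpadfa]

[wpadfa]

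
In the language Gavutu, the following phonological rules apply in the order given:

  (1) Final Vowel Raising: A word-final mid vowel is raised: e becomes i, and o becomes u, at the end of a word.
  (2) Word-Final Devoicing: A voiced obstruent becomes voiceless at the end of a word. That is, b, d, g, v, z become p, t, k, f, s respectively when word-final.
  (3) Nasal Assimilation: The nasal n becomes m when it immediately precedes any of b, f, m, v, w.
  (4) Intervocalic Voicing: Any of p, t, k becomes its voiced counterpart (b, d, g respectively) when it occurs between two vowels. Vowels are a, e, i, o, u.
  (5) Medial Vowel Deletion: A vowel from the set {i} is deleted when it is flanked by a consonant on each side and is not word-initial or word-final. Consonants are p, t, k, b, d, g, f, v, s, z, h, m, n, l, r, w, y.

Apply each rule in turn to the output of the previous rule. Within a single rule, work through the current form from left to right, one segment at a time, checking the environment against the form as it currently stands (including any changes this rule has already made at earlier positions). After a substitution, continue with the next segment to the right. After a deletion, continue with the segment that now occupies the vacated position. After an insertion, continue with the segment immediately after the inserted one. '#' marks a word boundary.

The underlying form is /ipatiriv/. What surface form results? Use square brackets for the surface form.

[ibadrf]

(1) Final Vowel Raising: no change — [ipatiriv]
(2) Word-Final Devoicing: [ipatiriv] → [ipatirif]
(3) Nasal Assimilation: no change — [ipatirif]
(4) Intervocalic Voicing: [ipatirif] → [ibadirif]
(5) Medial Vowel Deletion: [ibadirif] → [ibadrf]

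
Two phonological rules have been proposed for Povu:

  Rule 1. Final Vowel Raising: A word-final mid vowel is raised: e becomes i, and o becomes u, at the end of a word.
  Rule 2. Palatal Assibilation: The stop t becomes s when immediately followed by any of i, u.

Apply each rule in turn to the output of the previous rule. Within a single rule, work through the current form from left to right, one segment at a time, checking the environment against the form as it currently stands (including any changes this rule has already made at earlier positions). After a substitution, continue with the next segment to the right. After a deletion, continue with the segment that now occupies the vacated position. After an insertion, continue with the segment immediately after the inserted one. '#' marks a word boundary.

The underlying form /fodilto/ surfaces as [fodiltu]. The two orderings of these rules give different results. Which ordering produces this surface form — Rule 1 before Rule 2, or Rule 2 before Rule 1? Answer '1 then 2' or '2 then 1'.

Order 1 then 2:
  1 Final Vowel Raising: [fodilto] → [fodiltu]
  2 Palatal Assibilation: [fodiltu] → [fodilsu]
  result: [fodilsu]
Order 2 then 1:
  2 Palatal Assibilation: no change — [fodilto]
  1 Final Vowel Raising: [fodilto] → [fodiltu]
  result: [fodiltu]

2 then 1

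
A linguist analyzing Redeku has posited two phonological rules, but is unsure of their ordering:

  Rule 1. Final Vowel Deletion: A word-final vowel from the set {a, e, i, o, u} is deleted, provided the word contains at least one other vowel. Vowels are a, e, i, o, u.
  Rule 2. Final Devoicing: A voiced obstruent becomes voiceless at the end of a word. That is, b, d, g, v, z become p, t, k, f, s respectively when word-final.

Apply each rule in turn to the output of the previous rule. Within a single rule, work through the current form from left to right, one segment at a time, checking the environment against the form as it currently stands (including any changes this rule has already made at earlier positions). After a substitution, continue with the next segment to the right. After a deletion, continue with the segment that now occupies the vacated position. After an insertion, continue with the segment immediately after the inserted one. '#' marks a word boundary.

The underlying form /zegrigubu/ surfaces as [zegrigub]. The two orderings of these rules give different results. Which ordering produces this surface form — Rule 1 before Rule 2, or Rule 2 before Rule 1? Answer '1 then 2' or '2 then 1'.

Order 1 then 2:
  1 Final Vowel Deletion: [zegrigubu] → [zegrigub]
  2 Final Devoicing: [zegrigub] → [zegrigup]
  result: [zegrigup]
Order 2 then 1:
  2 Final Devoicing: no change — [zegrigubu]
  1 Final Vowel Deletion: [zegrigubu] → [zegrigub]
  result: [zegrigub]

2 then 1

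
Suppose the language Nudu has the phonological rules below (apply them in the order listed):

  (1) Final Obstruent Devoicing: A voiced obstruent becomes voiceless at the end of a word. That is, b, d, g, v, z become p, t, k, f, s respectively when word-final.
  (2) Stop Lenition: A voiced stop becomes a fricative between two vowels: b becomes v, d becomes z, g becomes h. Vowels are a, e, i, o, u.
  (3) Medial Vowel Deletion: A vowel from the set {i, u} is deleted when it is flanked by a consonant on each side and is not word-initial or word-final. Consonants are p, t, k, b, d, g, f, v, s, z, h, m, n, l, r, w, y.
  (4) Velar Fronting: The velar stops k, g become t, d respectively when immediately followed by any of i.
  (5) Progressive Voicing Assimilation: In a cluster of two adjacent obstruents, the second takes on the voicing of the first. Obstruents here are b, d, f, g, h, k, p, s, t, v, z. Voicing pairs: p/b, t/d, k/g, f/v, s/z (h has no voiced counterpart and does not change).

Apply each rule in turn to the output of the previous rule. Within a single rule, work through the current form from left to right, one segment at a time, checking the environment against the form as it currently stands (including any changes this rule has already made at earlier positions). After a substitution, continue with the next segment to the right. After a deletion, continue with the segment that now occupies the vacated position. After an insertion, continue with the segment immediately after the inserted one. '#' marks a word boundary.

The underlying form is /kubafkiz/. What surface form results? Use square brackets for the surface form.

[kfafks]

(1) Final Obstruent Devoicing: [kubafkiz] → [kubafkis]
(2) Stop Lenition: [kubafkis] → [kuvafkis]
(3) Medial Vowel Deletion: [kuvafkis] → [kvafks]
(4) Velar Fronting: no change — [kvafks]
(5) Progressive Voicing Assimilation: [kvafks] → [kfafks]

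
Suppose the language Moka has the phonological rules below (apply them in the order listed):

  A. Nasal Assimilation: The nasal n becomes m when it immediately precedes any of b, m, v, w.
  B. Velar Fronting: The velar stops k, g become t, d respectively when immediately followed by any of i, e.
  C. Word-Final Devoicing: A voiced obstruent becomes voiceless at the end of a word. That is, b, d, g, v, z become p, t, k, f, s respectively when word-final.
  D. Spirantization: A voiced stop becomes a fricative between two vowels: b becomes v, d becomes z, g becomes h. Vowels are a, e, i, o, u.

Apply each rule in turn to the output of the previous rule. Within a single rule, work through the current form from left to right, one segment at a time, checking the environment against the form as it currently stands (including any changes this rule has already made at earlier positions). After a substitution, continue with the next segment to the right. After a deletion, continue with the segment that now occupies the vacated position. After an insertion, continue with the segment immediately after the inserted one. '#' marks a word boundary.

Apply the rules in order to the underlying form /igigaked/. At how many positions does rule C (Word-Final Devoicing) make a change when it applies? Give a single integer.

A Nasal Assimilation: no change — [igigaked]
B Velar Fronting: [igigaked] → [idigated]
C Word-Final Devoicing: [idigated] → [idigatet]
D Spirantization: [idigatet] → [izihatet]
Rule C changed 1 position(s).

1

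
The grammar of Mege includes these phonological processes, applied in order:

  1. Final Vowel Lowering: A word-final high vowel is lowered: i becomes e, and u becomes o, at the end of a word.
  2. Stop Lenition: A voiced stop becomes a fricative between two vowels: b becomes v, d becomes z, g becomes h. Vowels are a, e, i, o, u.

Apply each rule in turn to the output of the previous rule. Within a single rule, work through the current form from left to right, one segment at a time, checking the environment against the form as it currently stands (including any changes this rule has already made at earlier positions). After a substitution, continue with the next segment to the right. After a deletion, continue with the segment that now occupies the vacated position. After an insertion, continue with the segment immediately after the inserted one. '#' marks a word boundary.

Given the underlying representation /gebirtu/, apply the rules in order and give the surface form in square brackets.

[gevirto]

1 Final Vowel Lowering: [gebirtu] → [gebirto]
2 Stop Lenition: [gebirto] → [gevirto]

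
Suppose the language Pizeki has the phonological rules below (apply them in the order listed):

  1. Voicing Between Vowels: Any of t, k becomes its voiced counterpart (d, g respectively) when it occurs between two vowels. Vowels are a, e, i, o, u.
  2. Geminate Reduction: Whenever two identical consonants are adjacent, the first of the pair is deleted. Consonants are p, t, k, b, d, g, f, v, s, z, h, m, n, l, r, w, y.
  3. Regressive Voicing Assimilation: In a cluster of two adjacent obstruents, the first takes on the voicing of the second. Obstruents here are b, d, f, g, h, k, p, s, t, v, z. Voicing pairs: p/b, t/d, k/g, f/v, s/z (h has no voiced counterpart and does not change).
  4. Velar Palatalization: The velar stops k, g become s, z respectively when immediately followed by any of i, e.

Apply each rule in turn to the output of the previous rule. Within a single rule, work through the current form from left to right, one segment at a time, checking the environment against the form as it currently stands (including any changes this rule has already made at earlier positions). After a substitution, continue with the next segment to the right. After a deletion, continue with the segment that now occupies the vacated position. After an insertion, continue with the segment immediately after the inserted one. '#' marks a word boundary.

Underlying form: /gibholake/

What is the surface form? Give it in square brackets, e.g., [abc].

1 Voicing Between Vowels: [gibholake] → [gibholage]
2 Geminate Reduction: no change — [gibholage]
3 Regressive Voicing Assimilation: [gibholage] → [gipholage]
4 Velar Palatalization: [gipholage] → [zipholaze]

[zipholaze]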